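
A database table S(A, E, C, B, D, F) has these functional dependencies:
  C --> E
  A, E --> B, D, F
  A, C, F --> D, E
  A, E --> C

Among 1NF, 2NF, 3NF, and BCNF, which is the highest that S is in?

3NF

Candidate keys: {A, C}, {A, E}. Prime attributes: {A, C, E}.
C --> E breaks BCNF: {C}⁺ = {C, E}, so {C} is not a superkey.
Its right-hand attributes {E} are all prime, as are those of every other non-superkey FD — the relation is in 3NF.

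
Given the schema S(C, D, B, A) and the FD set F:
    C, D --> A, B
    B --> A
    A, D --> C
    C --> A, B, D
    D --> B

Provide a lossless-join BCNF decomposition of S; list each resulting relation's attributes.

Candidate keys of the original relation: {C}, {D}.
In {A, B, C, D}, {B} is not a superkey ({B}⁺ restricted to this set is {A, B}), so split on B --> A into {A, B} and {B, C, D}.
{A, B}: every determinant is a superkey — BCNF.
{B, C, D}: every determinant is a superkey — BCNF.

{A, B}; {B, C, D}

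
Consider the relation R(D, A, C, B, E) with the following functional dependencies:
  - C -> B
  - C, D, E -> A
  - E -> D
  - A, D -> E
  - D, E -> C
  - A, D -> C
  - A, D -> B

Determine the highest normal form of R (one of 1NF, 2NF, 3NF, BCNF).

Candidate keys: {A, D}, {E}. Prime attributes: {A, D, E}.
C -> B: {C}⁺ = {B, C}, which is not all of the attributes, so the left side is not a superkey — BCNF is violated.
C -> B determines the non-prime attribute {B} from a non-superkey — 3NF is violated.
No proper subset of a key has a non-prime attribute in its closure, so there is no partial dependency; 2NF holds.

2NF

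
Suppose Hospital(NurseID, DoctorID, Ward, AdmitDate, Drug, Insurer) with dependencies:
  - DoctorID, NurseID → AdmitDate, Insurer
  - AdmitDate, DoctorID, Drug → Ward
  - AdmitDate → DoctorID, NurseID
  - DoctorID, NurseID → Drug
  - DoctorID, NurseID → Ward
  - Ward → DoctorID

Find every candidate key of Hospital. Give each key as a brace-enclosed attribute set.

{AdmitDate}, {DoctorID, NurseID}, {NurseID, Ward}

{AdmitDate}⁺ = {AdmitDate, DoctorID, Drug, Insurer, NurseID, Ward}, which is every attribute, so {AdmitDate} is a candidate key.
{DoctorID, NurseID}⁺ = {AdmitDate, DoctorID, Drug, Insurer, NurseID, Ward}, which is every attribute, so {DoctorID, NurseID} is a candidate key.
{NurseID, Ward}⁺ = {AdmitDate, DoctorID, Drug, Insurer, NurseID, Ward}, which is every attribute, so {NurseID, Ward} is a candidate key.
Any other superkey properly contains one of these, so there are no further candidate keys.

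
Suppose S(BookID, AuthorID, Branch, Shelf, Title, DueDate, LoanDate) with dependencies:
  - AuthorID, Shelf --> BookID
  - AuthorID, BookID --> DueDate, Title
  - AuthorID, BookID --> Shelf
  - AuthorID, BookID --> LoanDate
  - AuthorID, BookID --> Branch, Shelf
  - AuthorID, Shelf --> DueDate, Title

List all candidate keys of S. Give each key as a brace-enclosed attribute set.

Attributes never on any right-hand side: {AuthorID} — every candidate key must contain it.
Closure of {AuthorID, BookID} is {AuthorID, BookID, Branch, DueDate, LoanDate, Shelf, Title}, the whole schema; {AuthorID, BookID} is a candidate key.
Closure of {AuthorID, Shelf} is {AuthorID, BookID, Branch, DueDate, LoanDate, Shelf, Title}, the whole schema; {AuthorID, Shelf} is a candidate key.
Any other superkey properly contains one of these, so there are no further candidate keys.

{AuthorID, BookID}, {AuthorID, Shelf}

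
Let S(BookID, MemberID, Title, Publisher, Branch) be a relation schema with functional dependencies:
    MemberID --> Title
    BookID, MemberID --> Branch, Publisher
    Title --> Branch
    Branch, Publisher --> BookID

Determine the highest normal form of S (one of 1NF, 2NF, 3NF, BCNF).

Candidate keys: {BookID, MemberID}, {MemberID, Publisher}. Prime attributes: {BookID, MemberID, Publisher}.
MemberID --> Title: {MemberID}⁺ = {Branch, MemberID, Title}, which is not all of the attributes, so the left side is not a superkey — BCNF is violated.
MemberID --> Title determines the non-prime attribute {Title} from a non-superkey — 3NF is violated.
Since {MemberID} ⊂ {BookID, MemberID} and {MemberID}⁺ ⊇ {Branch, Title} with {Branch, Title} non-prime, there is a partial dependency; 2NF fails.

1NF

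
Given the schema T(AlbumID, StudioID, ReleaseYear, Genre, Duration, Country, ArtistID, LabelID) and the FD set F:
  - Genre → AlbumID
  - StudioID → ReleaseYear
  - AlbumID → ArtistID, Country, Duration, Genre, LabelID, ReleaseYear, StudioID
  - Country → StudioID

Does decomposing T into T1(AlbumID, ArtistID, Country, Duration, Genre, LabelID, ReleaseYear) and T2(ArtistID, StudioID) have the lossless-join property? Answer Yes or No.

No

Common attributes: {ArtistID}; their closure is {ArtistID}.
Neither T1 nor T2 is contained in that closure, so the decomposition is lossy.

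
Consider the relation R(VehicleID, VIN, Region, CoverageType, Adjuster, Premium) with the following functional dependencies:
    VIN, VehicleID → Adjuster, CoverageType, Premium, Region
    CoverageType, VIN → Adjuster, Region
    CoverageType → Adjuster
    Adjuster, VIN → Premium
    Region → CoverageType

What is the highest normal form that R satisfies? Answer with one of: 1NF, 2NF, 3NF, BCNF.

Candidate key: {VIN, VehicleID}. Prime attributes: {VIN, VehicleID}.
CoverageType, VIN → Adjuster, Region breaks BCNF: {CoverageType, VIN}⁺ = {Adjuster, CoverageType, Premium, Region, VIN}, so {CoverageType, VIN} is not a superkey.
Because {Adjuster, Region} are non-prime and the left side of CoverageType, VIN → Adjuster, Region is not a superkey, the relation is not in 3NF.
Checking every proper subset of each key, none determines a non-prime attribute — 2NF is satisfied.

2NF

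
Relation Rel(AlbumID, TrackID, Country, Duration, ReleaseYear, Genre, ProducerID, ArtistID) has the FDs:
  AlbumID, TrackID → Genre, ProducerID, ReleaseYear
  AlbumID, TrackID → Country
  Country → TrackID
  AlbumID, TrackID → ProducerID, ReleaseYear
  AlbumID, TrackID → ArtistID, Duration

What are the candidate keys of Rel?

No FD produces {AlbumID}, so it must be in every candidate key.
{AlbumID, Country} is a candidate key since {AlbumID, Country}⁺ = {AlbumID, ArtistID, Country, Duration, Genre, ProducerID, ReleaseYear, TrackID} covers every attribute.
{AlbumID, TrackID} is a candidate key since {AlbumID, TrackID}⁺ = {AlbumID, ArtistID, Country, Duration, Genre, ProducerID, ReleaseYear, TrackID} covers every attribute.
No proper subset of any of these is a key, and no other minimal superkey exists.

{AlbumID, Country}, {AlbumID, TrackID}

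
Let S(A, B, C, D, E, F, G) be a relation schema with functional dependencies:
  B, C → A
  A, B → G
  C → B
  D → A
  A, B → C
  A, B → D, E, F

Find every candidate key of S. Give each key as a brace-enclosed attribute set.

{A, B}, {B, D}, {C}

{C} is a candidate key since {C}⁺ = {A, B, C, D, E, F, G} covers every attribute.
{A, B} is a candidate key since {A, B}⁺ = {A, B, C, D, E, F, G} covers every attribute.
{B, D} is a candidate key since {B, D}⁺ = {A, B, C, D, E, F, G} covers every attribute.
No proper subset of any of these is a key, and no other minimal superkey exists.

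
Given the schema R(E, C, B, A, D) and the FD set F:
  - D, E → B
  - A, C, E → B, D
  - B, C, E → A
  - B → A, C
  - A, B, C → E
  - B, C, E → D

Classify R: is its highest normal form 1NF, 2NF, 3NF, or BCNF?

Candidate keys: {A, C, E}, {B}, {D, E}. Prime attributes: {A, B, C, D, E}.
The left-hand side of every FD is a superkey, so BCNF is satisfied.

BCNF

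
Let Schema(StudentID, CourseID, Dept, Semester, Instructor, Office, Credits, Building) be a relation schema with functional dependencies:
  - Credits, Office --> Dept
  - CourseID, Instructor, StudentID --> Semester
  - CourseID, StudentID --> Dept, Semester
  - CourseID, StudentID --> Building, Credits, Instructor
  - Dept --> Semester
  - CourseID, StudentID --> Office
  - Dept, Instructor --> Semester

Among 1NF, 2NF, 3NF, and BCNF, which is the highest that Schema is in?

Candidate key: {CourseID, StudentID}. Prime attributes: {CourseID, StudentID}.
Credits, Office --> Dept: {Credits, Office}⁺ = {Credits, Dept, Office, Semester}, which is not all of the attributes, so the left side is not a superkey — BCNF is violated.
Because {Dept} is non-prime and the left side of Credits, Office --> Dept is not a superkey, the relation is not in 3NF.
No non-prime attribute depends on a proper subset of any candidate key, so 2NF holds.

2NF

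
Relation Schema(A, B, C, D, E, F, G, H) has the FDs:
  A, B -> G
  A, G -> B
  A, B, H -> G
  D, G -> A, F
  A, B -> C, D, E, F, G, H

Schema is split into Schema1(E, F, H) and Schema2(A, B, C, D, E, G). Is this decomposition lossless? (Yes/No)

Common attributes: {E}; their closure is {E}.
Schema1 ⊄ {E} and Schema2 ⊄ {E}, so the split is lossy.

No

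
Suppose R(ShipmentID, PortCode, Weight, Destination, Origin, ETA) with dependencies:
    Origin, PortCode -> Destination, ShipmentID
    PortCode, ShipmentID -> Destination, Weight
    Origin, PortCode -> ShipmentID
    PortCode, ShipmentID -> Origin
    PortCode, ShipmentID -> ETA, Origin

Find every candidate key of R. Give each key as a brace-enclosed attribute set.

{Origin, PortCode}, {PortCode, ShipmentID}

Attributes never on any right-hand side: {PortCode} — every candidate key must contain it.
{Origin, PortCode}⁺ = {Destination, ETA, Origin, PortCode, ShipmentID, Weight}, which is every attribute, so {Origin, PortCode} is a candidate key.
{PortCode, ShipmentID}⁺ = {Destination, ETA, Origin, PortCode, ShipmentID, Weight}, which is every attribute, so {PortCode, ShipmentID} is a candidate key.
These are minimal and exhaustive — every other superkey contains one of them.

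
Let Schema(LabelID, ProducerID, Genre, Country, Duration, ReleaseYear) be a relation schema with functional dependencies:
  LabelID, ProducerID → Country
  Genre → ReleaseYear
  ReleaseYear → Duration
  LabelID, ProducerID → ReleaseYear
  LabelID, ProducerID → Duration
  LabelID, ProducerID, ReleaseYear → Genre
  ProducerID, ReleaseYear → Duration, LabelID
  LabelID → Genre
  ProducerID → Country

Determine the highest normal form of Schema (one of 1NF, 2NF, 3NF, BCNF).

Candidate keys: {Genre, ProducerID}, {LabelID, ProducerID}, {ProducerID, ReleaseYear}. Prime attributes: {Genre, LabelID, ProducerID, ReleaseYear}.
For Genre → ReleaseYear we have {Genre}⁺ = {Duration, Genre, ReleaseYear}; {Genre} is not a superkey, so BCNF fails.
ReleaseYear → Duration determines the non-prime attribute {Duration} from a non-superkey — 3NF is violated.
Since {Genre} ⊂ {Genre, ProducerID} and {Genre}⁺ ⊇ {Duration} with {Duration} non-prime, there is a partial dependency; 2NF fails.

1NF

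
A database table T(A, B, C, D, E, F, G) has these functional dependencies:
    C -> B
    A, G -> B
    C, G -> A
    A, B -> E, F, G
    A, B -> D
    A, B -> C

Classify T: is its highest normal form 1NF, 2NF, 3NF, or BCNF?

3NF

Candidate keys: {A, B}, {A, C}, {A, G}, {C, G}. Prime attributes: {A, B, C, G}.
C -> B breaks BCNF: {C}⁺ = {B, C}, so {C} is not a superkey.
But every attribute on its right side ({B}) is prime, and the same holds for every other non-superkey FD, so 3NF still holds.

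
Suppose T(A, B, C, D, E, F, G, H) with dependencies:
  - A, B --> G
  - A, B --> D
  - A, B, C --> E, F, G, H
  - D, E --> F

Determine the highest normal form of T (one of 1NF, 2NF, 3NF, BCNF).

1NF

Candidate key: {A, B, C}. Prime attributes: {A, B, C}.
For A, B --> G we have {A, B}⁺ = {A, B, D, G}; {A, B} is not a superkey, so BCNF fails.
A, B --> G determines the non-prime attribute {G} from a non-superkey — 3NF is violated.
{A, B} is a proper subset of the key {A, B, C}, and {A, B}⁺ contains the non-prime attributes {D, G} — a partial dependency, so 2NF is violated.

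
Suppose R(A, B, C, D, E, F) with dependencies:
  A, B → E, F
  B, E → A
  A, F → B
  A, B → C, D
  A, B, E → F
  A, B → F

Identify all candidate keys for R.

{A, B}⁺ = {A, B, C, D, E, F}, which is every attribute, so {A, B} is a candidate key.
{A, F}⁺ = {A, B, C, D, E, F}, which is every attribute, so {A, F} is a candidate key.
{B, E}⁺ = {A, B, C, D, E, F}, which is every attribute, so {B, E} is a candidate key.
No proper subset of any of these is a key, and no other minimal superkey exists.

{A, B}, {A, F}, {B, E}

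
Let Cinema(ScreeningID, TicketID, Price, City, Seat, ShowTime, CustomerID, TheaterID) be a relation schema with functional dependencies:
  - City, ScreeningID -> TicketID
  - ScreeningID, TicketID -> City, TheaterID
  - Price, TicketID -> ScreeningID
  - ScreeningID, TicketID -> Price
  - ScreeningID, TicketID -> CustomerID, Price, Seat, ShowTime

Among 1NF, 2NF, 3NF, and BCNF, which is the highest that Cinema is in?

Candidate keys: {City, ScreeningID}, {Price, TicketID}, {ScreeningID, TicketID}. Prime attributes: {City, Price, ScreeningID, TicketID}.
Every FD has a superkey on the left, so the relation is in BCNF.

BCNF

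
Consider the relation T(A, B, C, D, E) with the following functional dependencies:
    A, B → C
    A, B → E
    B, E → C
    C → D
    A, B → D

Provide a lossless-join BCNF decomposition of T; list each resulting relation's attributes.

Candidate key of the original relation: {A, B}.
Within {A, B, C, D, E}: {B, E}⁺ ∩ {A, B, C, D, E} = {B, C, D, E}, not the whole set, so B, E → C, D violates BCNF; decompose into {B, C, D, E} and {A, B, E}.
Within {B, C, D, E}: {C}⁺ ∩ {B, C, D, E} = {C, D}, not the whole set, so C → D violates BCNF; decompose into {C, D} and {B, C, E}.
{C, D} has no BCNF violation.
{B, C, E} has no BCNF violation.
{A, B, E} has no BCNF violation.

{A, B, E}; {B, C, E}; {C, D}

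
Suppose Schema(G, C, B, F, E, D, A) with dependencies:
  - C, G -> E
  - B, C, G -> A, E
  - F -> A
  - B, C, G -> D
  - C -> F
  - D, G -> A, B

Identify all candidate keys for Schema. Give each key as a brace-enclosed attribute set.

{B, C, G}, {C, D, G}

No FD produces {C, G}, so they must be in every candidate key.
{B, C, G} is a candidate key since {B, C, G}⁺ = {A, B, C, D, E, F, G} covers every attribute.
{C, D, G} is a candidate key since {C, D, G}⁺ = {A, B, C, D, E, F, G} covers every attribute.
These are minimal and exhaustive — every other superkey contains one of them.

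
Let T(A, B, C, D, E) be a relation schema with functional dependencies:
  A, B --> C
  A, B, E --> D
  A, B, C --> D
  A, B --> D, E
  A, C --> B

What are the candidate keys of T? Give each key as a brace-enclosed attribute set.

{A} never appears on the right of any FD, so every key must include it.
{A, B} is a candidate key since {A, B}⁺ = {A, B, C, D, E} covers every attribute.
{A, C} is a candidate key since {A, C}⁺ = {A, B, C, D, E} covers every attribute.
These are minimal and exhaustive — every other superkey contains one of them.

{A, B}, {A, C}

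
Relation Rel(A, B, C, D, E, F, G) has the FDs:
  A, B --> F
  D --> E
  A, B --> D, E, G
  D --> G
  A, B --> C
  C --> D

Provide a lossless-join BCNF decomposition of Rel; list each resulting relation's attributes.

{A, B, C, F}; {C, D}; {D, E, G}

Candidate key of the original relation: {A, B}.
In {A, B, C, D, E, F, G}, {D} is not a superkey ({D}⁺ restricted to this set is {D, E, G}), so split on D --> E, G into {D, E, G} and {A, B, C, D, F}.
{D, E, G}: every determinant is a superkey — BCNF.
In {A, B, C, D, F}, {C} is not a superkey ({C}⁺ restricted to this set is {C, D}), so split on C --> D into {C, D} and {A, B, C, F}.
{C, D}: every determinant is a superkey — BCNF.
{A, B, C, F}: every determinant is a superkey — BCNF.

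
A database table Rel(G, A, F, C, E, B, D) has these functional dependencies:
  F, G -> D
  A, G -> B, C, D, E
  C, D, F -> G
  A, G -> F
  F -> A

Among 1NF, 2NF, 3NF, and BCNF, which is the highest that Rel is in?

Candidate keys: {A, G}, {C, D, F}, {F, G}. Prime attributes: {A, C, D, F, G}.
F -> A: {F}⁺ = {A, F}, which is not all of the attributes, so the left side is not a superkey — BCNF is violated.
Its right-hand attributes {A} are all prime, as are those of every other non-superkey FD — the relation is in 3NF.

3NF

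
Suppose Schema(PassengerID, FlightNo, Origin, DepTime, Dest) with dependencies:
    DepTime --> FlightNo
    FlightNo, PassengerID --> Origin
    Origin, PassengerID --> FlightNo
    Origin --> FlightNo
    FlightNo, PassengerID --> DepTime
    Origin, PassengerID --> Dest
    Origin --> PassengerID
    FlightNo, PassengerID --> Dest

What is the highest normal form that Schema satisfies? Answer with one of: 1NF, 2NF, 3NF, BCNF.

Candidate keys: {DepTime, PassengerID}, {FlightNo, PassengerID}, {Origin}. Prime attributes: {DepTime, FlightNo, Origin, PassengerID}.
For DepTime --> FlightNo we have {DepTime}⁺ = {DepTime, FlightNo}; {DepTime} is not a superkey, so BCNF fails.
Its right-hand attributes {FlightNo} are all prime, as are those of every other non-superkey FD — the relation is in 3NF.

3NF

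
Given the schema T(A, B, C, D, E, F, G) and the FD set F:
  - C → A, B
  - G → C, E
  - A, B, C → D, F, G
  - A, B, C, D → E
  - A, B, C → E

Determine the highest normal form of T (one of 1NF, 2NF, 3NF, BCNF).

BCNF

Candidate keys: {C}, {G}. Prime attributes: {C, G}.
The left-hand side of every FD is a superkey, so BCNF is satisfied.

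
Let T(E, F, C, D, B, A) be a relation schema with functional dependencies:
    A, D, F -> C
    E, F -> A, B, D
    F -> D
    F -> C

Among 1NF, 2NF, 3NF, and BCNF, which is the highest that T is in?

Candidate key: {E, F}. Prime attributes: {E, F}.
For A, D, F -> C we have {A, D, F}⁺ = {A, C, D, F}; {A, D, F} is not a superkey, so BCNF fails.
Because {C} is non-prime and the left side of A, D, F -> C is not a superkey, the relation is not in 3NF.
{F} is a proper subset of the key {E, F}, and {F}⁺ contains the non-prime attributes {C, D} — a partial dependency, so 2NF is violated.

1NF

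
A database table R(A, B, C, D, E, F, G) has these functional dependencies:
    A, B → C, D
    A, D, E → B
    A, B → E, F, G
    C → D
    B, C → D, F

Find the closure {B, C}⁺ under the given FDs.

{B, C, D, F}

Start with {B, C}.
C → D applies; add {D} → now {B, C, D}.
B, C → D, F applies; add {F} → now {B, C, D, F}.
No further FD applies.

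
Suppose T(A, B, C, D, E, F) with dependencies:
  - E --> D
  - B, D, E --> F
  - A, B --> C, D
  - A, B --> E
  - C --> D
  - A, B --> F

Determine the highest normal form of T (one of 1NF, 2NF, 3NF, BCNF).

2NF

Candidate key: {A, B}. Prime attributes: {A, B}.
E --> D: {E}⁺ = {D, E}, which is not all of the attributes, so the left side is not a superkey — BCNF is violated.
E --> D determines the non-prime attribute {D} from a non-superkey — 3NF is violated.
Checking every proper subset of each key, none determines a non-prime attribute — 2NF is satisfied.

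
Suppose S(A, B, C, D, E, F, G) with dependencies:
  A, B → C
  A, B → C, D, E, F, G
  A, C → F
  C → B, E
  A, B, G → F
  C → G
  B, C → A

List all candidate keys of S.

{A, B}, {C}

{C} is a candidate key since {C}⁺ = {A, B, C, D, E, F, G} covers every attribute.
{A, B} is a candidate key since {A, B}⁺ = {A, B, C, D, E, F, G} covers every attribute.
Any other superkey properly contains one of these, so there are no further candidate keys.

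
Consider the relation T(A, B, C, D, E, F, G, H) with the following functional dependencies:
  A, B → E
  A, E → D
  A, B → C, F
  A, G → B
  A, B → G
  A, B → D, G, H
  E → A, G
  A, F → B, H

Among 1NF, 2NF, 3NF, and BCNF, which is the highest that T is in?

Candidate keys: {A, B}, {A, F}, {A, G}, {E}. Prime attributes: {A, B, E, F, G}.
The left-hand side of every FD is a superkey, so BCNF is satisfied.

BCNF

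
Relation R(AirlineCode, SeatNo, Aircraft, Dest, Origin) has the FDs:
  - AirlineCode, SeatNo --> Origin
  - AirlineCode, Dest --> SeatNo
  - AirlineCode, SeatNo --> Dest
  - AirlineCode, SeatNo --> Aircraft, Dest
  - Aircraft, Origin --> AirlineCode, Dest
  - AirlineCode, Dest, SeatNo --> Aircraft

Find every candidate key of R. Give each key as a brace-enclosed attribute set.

{Aircraft, Origin}, {AirlineCode, Dest}, {AirlineCode, SeatNo}

{Aircraft, Origin}⁺ = {Aircraft, AirlineCode, Dest, Origin, SeatNo} — all of the relation — so {Aircraft, Origin} is a candidate key.
{AirlineCode, Dest}⁺ = {Aircraft, AirlineCode, Dest, Origin, SeatNo} — all of the relation — so {AirlineCode, Dest} is a candidate key.
{AirlineCode, SeatNo}⁺ = {Aircraft, AirlineCode, Dest, Origin, SeatNo} — all of the relation — so {AirlineCode, SeatNo} is a candidate key.
These are minimal and exhaustive — every other superkey contains one of them.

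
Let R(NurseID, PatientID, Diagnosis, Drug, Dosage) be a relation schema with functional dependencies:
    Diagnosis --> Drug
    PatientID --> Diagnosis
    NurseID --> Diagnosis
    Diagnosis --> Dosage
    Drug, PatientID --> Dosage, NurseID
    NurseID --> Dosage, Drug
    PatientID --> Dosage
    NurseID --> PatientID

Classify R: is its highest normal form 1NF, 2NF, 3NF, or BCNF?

2NF

Candidate keys: {NurseID}, {PatientID}. Prime attributes: {NurseID, PatientID}.
Diagnosis --> Drug: {Diagnosis}⁺ = {Diagnosis, Dosage, Drug}, which is not all of the attributes, so the left side is not a superkey — BCNF is violated.
Diagnosis --> Drug determines the non-prime attribute {Drug} from a non-superkey — 3NF is violated.
Every candidate key is a single attribute, so no partial dependency is possible; 2NF holds.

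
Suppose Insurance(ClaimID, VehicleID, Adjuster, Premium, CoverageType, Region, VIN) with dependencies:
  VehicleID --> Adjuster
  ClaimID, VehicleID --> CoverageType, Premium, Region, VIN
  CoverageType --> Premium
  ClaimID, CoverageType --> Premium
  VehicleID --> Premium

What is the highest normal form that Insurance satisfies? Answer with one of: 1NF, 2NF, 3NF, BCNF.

Candidate key: {ClaimID, VehicleID}. Prime attributes: {ClaimID, VehicleID}.
VehicleID --> Adjuster breaks BCNF: {VehicleID}⁺ = {Adjuster, Premium, VehicleID}, so {VehicleID} is not a superkey.
Because {Adjuster} is non-prime and the left side of VehicleID --> Adjuster is not a superkey, the relation is not in 3NF.
The proper key subset {VehicleID} of {ClaimID, VehicleID} determines non-prime {Adjuster, Premium}, so the relation is not even in 2NF.

1NF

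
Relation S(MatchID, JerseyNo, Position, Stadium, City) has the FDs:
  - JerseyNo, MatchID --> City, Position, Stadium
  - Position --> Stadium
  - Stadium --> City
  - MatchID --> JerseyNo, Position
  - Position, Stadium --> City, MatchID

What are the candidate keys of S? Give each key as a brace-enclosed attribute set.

{MatchID}⁺ = {City, JerseyNo, MatchID, Position, Stadium} — all of the relation — so {MatchID} is a candidate key.
{Position}⁺ = {City, JerseyNo, MatchID, Position, Stadium} — all of the relation — so {Position} is a candidate key.
No proper subset of any of these is a key, and no other minimal superkey exists.

{MatchID}, {Position}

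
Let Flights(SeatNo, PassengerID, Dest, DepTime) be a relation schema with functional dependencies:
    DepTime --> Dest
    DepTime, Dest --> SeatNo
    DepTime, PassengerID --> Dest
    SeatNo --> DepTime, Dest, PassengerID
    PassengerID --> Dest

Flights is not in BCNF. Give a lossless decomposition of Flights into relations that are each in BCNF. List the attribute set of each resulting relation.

{DepTime, PassengerID, SeatNo}; {Dest, PassengerID}

Candidate keys of the original relation: {DepTime}, {SeatNo}.
Within {DepTime, Dest, PassengerID, SeatNo}: {PassengerID}⁺ ∩ {DepTime, Dest, PassengerID, SeatNo} = {Dest, PassengerID}, not the whole set, so PassengerID --> Dest violates BCNF; decompose into {Dest, PassengerID} and {DepTime, PassengerID, SeatNo}.
{Dest, PassengerID} has no BCNF violation.
{DepTime, PassengerID, SeatNo} has no BCNF violation.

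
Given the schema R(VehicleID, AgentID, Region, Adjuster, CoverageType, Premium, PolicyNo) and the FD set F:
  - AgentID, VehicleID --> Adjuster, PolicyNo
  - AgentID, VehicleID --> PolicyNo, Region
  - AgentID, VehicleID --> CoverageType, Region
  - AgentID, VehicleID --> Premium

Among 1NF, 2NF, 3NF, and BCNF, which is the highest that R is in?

Candidate key: {AgentID, VehicleID}. Prime attributes: {AgentID, VehicleID}.
The left-hand side of every FD is a superkey, so BCNF is satisfied.

BCNF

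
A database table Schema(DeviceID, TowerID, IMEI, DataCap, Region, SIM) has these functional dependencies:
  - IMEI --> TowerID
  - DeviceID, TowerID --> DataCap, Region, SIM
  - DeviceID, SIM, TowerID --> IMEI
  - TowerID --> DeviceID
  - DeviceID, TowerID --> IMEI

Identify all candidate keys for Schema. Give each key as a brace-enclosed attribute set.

{IMEI} is a candidate key since {IMEI}⁺ = {DataCap, DeviceID, IMEI, Region, SIM, TowerID} covers every attribute.
{TowerID} is a candidate key since {TowerID}⁺ = {DataCap, DeviceID, IMEI, Region, SIM, TowerID} covers every attribute.
No proper subset of any of these is a key, and no other minimal superkey exists.

{IMEI}, {TowerID}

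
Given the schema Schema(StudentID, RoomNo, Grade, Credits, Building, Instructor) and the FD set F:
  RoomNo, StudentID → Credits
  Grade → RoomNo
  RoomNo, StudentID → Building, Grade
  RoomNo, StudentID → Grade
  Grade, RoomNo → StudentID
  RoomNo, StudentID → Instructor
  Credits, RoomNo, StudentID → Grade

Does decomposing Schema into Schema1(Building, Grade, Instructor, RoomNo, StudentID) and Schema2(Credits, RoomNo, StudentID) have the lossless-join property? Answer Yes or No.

Yes

Common attributes: {RoomNo, StudentID}; their closure is {Building, Credits, Grade, Instructor, RoomNo, StudentID}.
This includes all of Schema1, so the common attributes are a superkey of Schema1 — the join is lossless.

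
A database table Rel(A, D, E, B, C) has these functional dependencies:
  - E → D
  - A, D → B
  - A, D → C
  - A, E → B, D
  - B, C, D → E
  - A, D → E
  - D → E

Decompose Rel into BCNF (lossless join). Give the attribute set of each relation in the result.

Candidate keys of the original relation: {A, D}, {A, E}.
Within {A, B, C, D, E}: {E}⁺ ∩ {A, B, C, D, E} = {D, E}, not the whole set, so E → D violates BCNF; decompose into {D, E} and {A, B, C, E}.
{D, E} is in BCNF.
{A, B, C, E} is in BCNF.

{A, B, C, E}; {D, E}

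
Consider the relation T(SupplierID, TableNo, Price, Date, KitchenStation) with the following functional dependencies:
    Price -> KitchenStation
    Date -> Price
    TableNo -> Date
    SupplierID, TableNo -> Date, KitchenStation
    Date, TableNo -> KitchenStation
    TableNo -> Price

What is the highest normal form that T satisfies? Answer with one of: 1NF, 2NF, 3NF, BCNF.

Candidate key: {SupplierID, TableNo}. Prime attributes: {SupplierID, TableNo}.
For Price -> KitchenStation we have {Price}⁺ = {KitchenStation, Price}; {Price} is not a superkey, so BCNF fails.
Price -> KitchenStation determines the non-prime attribute {KitchenStation} from a non-superkey — 3NF is violated.
The proper key subset {TableNo} of {SupplierID, TableNo} determines non-prime {Date, KitchenStation, Price}, so the relation is not even in 2NF.

1NF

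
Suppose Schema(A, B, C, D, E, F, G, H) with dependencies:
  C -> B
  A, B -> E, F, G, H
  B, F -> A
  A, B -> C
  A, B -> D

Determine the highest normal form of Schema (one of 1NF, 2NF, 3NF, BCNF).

Candidate keys: {A, B}, {A, C}, {B, F}, {C, F}. Prime attributes: {A, B, C, F}.
For C -> B we have {C}⁺ = {B, C}; {C} is not a superkey, so BCNF fails.
But every attribute on its right side ({B}) is prime, and the same holds for every other non-superkey FD, so 3NF still holds.

3NF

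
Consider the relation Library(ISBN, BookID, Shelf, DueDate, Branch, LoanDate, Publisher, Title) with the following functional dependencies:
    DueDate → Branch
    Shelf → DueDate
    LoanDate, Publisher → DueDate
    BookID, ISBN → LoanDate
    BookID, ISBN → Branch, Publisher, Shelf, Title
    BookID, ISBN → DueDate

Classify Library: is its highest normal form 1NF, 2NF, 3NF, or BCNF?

2NF

Candidate key: {BookID, ISBN}. Prime attributes: {BookID, ISBN}.
DueDate → Branch: {DueDate}⁺ = {Branch, DueDate}, which is not all of the attributes, so the left side is not a superkey — BCNF is violated.
DueDate → Branch determines the non-prime attribute {Branch} from a non-superkey — 3NF is violated.
No non-prime attribute depends on a proper subset of any candidate key, so 2NF holds.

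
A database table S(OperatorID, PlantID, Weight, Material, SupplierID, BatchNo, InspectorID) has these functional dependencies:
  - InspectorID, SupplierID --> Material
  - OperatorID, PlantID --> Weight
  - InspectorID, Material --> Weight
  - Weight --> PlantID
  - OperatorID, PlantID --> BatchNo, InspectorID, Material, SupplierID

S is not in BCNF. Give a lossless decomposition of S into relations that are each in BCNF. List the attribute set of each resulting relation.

{BatchNo, InspectorID, OperatorID, SupplierID}; {InspectorID, Material, SupplierID}; {InspectorID, Material, Weight}; {PlantID, Weight}

Candidate keys of the original relation: {InspectorID, Material, OperatorID}, {InspectorID, OperatorID, SupplierID}, {OperatorID, PlantID}, {OperatorID, Weight}.
In {BatchNo, InspectorID, Material, OperatorID, PlantID, SupplierID, Weight}, {InspectorID, SupplierID} is not a superkey ({InspectorID, SupplierID}⁺ restricted to this set is {InspectorID, Material, PlantID, SupplierID, Weight}), so split on InspectorID, SupplierID --> Material, PlantID, Weight into {InspectorID, Material, PlantID, SupplierID, Weight} and {BatchNo, InspectorID, OperatorID, SupplierID}.
In {InspectorID, Material, PlantID, SupplierID, Weight}, {InspectorID, Material} is not a superkey ({InspectorID, Material}⁺ restricted to this set is {InspectorID, Material, PlantID, Weight}), so split on InspectorID, Material --> PlantID, Weight into {InspectorID, Material, PlantID, Weight} and {InspectorID, Material, SupplierID}.
In {InspectorID, Material, PlantID, Weight}, {Weight} is not a superkey ({Weight}⁺ restricted to this set is {PlantID, Weight}), so split on Weight --> PlantID into {PlantID, Weight} and {InspectorID, Material, Weight}.
{PlantID, Weight} has no BCNF violation.
{InspectorID, Material, Weight} has no BCNF violation.
{InspectorID, Material, SupplierID} has no BCNF violation.
{BatchNo, InspectorID, OperatorID, SupplierID} has no BCNF violation.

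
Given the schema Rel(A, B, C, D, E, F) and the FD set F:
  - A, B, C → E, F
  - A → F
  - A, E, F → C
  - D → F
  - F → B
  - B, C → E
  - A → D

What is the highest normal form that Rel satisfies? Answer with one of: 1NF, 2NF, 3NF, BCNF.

1NF

Candidate keys: {A, C}, {A, E}. Prime attributes: {A, C, E}.
For A → F we have {A}⁺ = {A, B, D, F}; {A} is not a superkey, so BCNF fails.
Because {F} is non-prime and the left side of A → F is not a superkey, the relation is not in 3NF.
{A} is a proper subset of the key {A, C}, and {A}⁺ contains the non-prime attributes {B, D, F} — a partial dependency, so 2NF is violated.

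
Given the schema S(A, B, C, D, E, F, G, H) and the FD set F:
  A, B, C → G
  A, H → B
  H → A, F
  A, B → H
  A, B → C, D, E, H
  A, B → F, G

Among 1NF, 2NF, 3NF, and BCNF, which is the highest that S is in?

BCNF

Candidate keys: {A, B}, {H}. Prime attributes: {A, B, H}.
Every FD has a superkey on the left, so the relation is in BCNF.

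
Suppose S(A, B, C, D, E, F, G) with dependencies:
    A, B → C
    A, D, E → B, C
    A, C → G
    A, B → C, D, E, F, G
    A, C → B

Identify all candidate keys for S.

{A, B}, {A, C}, {A, D, E}

No FD produces {A}, so it must be in every candidate key.
Closure of {A, B} is {A, B, C, D, E, F, G}, the whole schema; {A, B} is a candidate key.
Closure of {A, C} is {A, B, C, D, E, F, G}, the whole schema; {A, C} is a candidate key.
Closure of {A, D, E} is {A, B, C, D, E, F, G}, the whole schema; {A, D, E} is a candidate key.
No proper subset of any of these is a key, and no other minimal superkey exists.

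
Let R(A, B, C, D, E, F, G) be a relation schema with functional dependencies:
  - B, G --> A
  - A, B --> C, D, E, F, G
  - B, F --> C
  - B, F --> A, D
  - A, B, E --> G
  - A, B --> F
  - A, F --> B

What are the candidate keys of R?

{A, B}, {A, F}, {B, F}, {B, G}

{A, B}⁺ = {A, B, C, D, E, F, G} — all of the relation — so {A, B} is a candidate key.
{A, F}⁺ = {A, B, C, D, E, F, G} — all of the relation — so {A, F} is a candidate key.
{B, F}⁺ = {A, B, C, D, E, F, G} — all of the relation — so {B, F} is a candidate key.
{B, G}⁺ = {A, B, C, D, E, F, G} — all of the relation — so {B, G} is a candidate key.
No proper subset of any of these is a key, and no other minimal superkey exists.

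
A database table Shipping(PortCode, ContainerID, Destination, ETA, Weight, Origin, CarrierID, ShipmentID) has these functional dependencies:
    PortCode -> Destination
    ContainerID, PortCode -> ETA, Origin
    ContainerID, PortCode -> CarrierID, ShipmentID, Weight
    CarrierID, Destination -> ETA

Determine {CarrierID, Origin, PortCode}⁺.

Start with {CarrierID, Origin, PortCode}.
PortCode -> Destination applies; add {Destination} → now {CarrierID, Destination, Origin, PortCode}.
CarrierID, Destination -> ETA applies; add {ETA} → now {CarrierID, Destination, ETA, Origin, PortCode}.
No further FD applies.

{CarrierID, Destination, ETA, Origin, PortCode}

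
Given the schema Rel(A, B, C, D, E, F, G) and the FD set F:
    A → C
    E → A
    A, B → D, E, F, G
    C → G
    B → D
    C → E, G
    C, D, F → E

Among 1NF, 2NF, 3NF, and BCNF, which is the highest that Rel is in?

1NF

Candidate keys: {A, B}, {B, C}, {B, E}. Prime attributes: {A, B, C, E}.
A → C breaks BCNF: {A}⁺ = {A, C, E, G}, so {A} is not a superkey.
C → G has non-prime {G} on the right and a non-superkey on the left, so 3NF fails.
Since {A} ⊂ {A, B} and {A}⁺ ⊇ {G} with {G} non-prime, there is a partial dependency; 2NF fails.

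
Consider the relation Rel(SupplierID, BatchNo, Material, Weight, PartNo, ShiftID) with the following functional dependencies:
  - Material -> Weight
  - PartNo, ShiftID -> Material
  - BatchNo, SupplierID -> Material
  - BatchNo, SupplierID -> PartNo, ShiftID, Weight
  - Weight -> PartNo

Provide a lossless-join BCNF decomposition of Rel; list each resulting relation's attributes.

Candidate key of the original relation: {BatchNo, SupplierID}.
{BatchNo, Material, PartNo, ShiftID, SupplierID, Weight}: {Material} determines {Material, PartNo, Weight} here but is not a superkey — split on Material -> PartNo, Weight, giving {Material, PartNo, Weight} and {BatchNo, Material, ShiftID, SupplierID}.
{Material, PartNo, Weight}: {Weight} determines {PartNo, Weight} here but is not a superkey — split on Weight -> PartNo, giving {PartNo, Weight} and {Material, Weight}.
{PartNo, Weight}: every determinant is a superkey — BCNF.
{Material, Weight}: every determinant is a superkey — BCNF.
{BatchNo, Material, ShiftID, SupplierID}: every determinant is a superkey — BCNF.

{BatchNo, Material, ShiftID, SupplierID}; {Material, Weight}; {PartNo, Weight}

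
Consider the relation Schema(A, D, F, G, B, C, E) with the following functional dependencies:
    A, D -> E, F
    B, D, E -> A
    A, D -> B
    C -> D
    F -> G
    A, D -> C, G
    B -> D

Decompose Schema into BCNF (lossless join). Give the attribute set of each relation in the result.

Candidate keys of the original relation: {A, B}, {A, C}, {A, D}, {B, E}.
{A, B, C, D, E, F, G}: {C} determines {C, D} here but is not a superkey — split on C -> D, giving {C, D} and {A, B, C, E, F, G}.
{C, D} is in BCNF.
{A, B, C, E, F, G}: {F} determines {F, G} here but is not a superkey — split on F -> G, giving {F, G} and {A, B, C, E, F}.
{F, G} is in BCNF.
{A, B, C, E, F} is in BCNF.

{A, B, C, E, F}; {C, D}; {F, G}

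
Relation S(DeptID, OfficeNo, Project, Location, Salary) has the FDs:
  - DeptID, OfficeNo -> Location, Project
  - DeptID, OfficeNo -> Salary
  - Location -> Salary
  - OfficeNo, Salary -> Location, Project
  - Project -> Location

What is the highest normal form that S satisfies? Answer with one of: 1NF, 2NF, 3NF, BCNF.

2NF

Candidate key: {DeptID, OfficeNo}. Prime attributes: {DeptID, OfficeNo}.
For Location -> Salary we have {Location}⁺ = {Location, Salary}; {Location} is not a superkey, so BCNF fails.
Because {Salary} is non-prime and the left side of Location -> Salary is not a superkey, the relation is not in 3NF.
No proper subset of a key has a non-prime attribute in its closure, so there is no partial dependency; 2NF holds.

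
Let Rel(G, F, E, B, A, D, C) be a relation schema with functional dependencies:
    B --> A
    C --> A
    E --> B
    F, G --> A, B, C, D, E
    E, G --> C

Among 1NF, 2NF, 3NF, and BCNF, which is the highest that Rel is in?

2NF

Candidate key: {F, G}. Prime attributes: {F, G}.
For B --> A we have {B}⁺ = {A, B}; {B} is not a superkey, so BCNF fails.
B --> A has non-prime {A} on the right and a non-superkey on the left, so 3NF fails.
No proper subset of a key has a non-prime attribute in its closure, so there is no partial dependency; 2NF holds.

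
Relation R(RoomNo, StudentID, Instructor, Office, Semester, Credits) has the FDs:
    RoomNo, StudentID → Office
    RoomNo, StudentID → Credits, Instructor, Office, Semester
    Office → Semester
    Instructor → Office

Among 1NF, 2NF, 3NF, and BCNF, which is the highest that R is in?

2NF

Candidate key: {RoomNo, StudentID}. Prime attributes: {RoomNo, StudentID}.
Office → Semester breaks BCNF: {Office}⁺ = {Office, Semester}, so {Office} is not a superkey.
Office → Semester determines the non-prime attribute {Semester} from a non-superkey — 3NF is violated.
No non-prime attribute depends on a proper subset of any candidate key, so 2NF holds.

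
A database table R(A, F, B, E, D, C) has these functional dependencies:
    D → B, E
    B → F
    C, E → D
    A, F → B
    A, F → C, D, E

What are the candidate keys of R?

No FD produces {A}, so it must be in every candidate key.
{A, B}⁺ = {A, B, C, D, E, F} — all of the relation — so {A, B} is a candidate key.
{A, D}⁺ = {A, B, C, D, E, F} — all of the relation — so {A, D} is a candidate key.
{A, F}⁺ = {A, B, C, D, E, F} — all of the relation — so {A, F} is a candidate key.
{A, C, E}⁺ = {A, B, C, D, E, F} — all of the relation — so {A, C, E} is a candidate key.
No proper subset of any of these is a key, and no other minimal superkey exists.

{A, B}, {A, C, E}, {A, D}, {A, F}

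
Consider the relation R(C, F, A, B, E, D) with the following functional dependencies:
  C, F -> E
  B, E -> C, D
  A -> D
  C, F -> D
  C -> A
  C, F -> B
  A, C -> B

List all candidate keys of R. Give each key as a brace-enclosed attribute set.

Attributes never on any right-hand side: {F} — every candidate key must contain it.
{C, F} is a candidate key since {C, F}⁺ = {A, B, C, D, E, F} covers every attribute.
{B, E, F} is a candidate key since {B, E, F}⁺ = {A, B, C, D, E, F} covers every attribute.
These are minimal and exhaustive — every other superkey contains one of them.

{B, E, F}, {C, F}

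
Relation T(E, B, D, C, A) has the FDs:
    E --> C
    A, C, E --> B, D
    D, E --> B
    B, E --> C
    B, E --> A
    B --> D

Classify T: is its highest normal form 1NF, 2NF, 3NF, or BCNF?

Candidate keys: {A, E}, {B, E}, {D, E}. Prime attributes: {A, B, D, E}.
For E --> C we have {E}⁺ = {C, E}; {E} is not a superkey, so BCNF fails.
E --> C determines the non-prime attribute {C} from a non-superkey — 3NF is violated.
The proper key subset {E} of {A, E} determines non-prime {C}, so the relation is not even in 2NF.

1NF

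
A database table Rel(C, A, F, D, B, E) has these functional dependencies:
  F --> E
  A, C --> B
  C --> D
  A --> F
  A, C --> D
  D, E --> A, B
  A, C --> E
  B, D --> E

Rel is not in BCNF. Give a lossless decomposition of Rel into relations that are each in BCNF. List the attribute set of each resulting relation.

Candidate keys of the original relation: {A, C}, {B, C}, {C, E}, {C, F}.
Within {A, B, C, D, E, F}: {F}⁺ ∩ {A, B, C, D, E, F} = {E, F}, not the whole set, so F --> E violates BCNF; decompose into {E, F} and {A, B, C, D, F}.
{E, F}: every determinant is a superkey — BCNF.
Within {A, B, C, D, F}: {C}⁺ ∩ {A, B, C, D, F} = {C, D}, not the whole set, so C --> D violates BCNF; decompose into {C, D} and {A, B, C, F}.
{C, D}: every determinant is a superkey — BCNF.
Within {A, B, C, F}: {A}⁺ ∩ {A, B, C, F} = {A, F}, not the whole set, so A --> F violates BCNF; decompose into {A, F} and {A, B, C}.
{A, F}: every determinant is a superkey — BCNF.
{A, B, C}: every determinant is a superkey — BCNF.

{A, B, C}; {A, F}; {C, D}; {E, F}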